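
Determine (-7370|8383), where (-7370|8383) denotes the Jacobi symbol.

(-7370|8383)
  = (1013|8383)    [-7370 ≡ 1013 mod 8383]
  = (8383|1013)    [QR: 1013 ≡ 1 mod 4, sign kept]
  = (279|1013)    [8383 ≡ 279 mod 1013]
  = (1013|279)    [QR: 1013 ≡ 1 mod 4, sign kept]
  = (176|279)    [1013 ≡ 176 mod 279]
  = (11|279)    [279 ≡ 7 mod 8 ⇒ (2|279)^4 = +1]
  = -(279|11)    [QR: both ≡ 3 mod 4, sign flips]
  = -(4|11)    [279 ≡ 4 mod 11]
  = -(1|11)    [11 ≡ 3 mod 8 ⇒ (2|11)^2 = +1]
  = -1    [(1|11) = 1]

-1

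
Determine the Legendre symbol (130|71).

-1

Reduce the numerator: 130 ≡ 59 (mod 71), so (130|71) = (59|71).
Both 59 ≡ 3 and 71 ≡ 3 (mod 4), so reciprocity gives (59|71) = -(71|59). Reduce: 71 ≡ 12 (mod 59). Now have -(12|59).
Factor out 2: 12 = 2^2·3. Since 59 ≡ 3 (mod 8), (2|59) = -1, and (2|59)^2 = +1. Now have -(3|59).
Both 3 ≡ 3 and 59 ≡ 3 (mod 4), so reciprocity gives (3|59) = -(59|3). Reduce: 59 ≡ 2 (mod 3). Now have (2|3).
Factor out 2: 2 = 2. Since 3 ≡ 3 (mod 8), (2|3) = -1. Now have -(1|3).
(1|3) = 1. Collecting the sign factors: -1.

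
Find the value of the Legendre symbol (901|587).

Reduce the numerator: 901 ≡ 314 (mod 587), so (901|587) = (314|587).
Factor out 2: 314 = 2·157. Since 587 ≡ 3 (mod 8), (2|587) = -1. Now have -(157|587).
157 ≡ 1 (mod 4), so quadratic reciprocity gives (157|587) = (587|157). Reduce: 587 ≡ 116 (mod 157). Now have -(116|157).
Factor out 2: 116 = 2^2·29. Since 157 ≡ 5 (mod 8), (2|157) = -1, and (2|157)^2 = +1. Now have -(29|157).
29 ≡ 1 (mod 4), so quadratic reciprocity gives (29|157) = (157|29). Reduce: 157 ≡ 12 (mod 29). Now have -(12|29).
Factor out 2: 12 = 2^2·3. Since 29 ≡ 5 (mod 8), (2|29) = -1, and (2|29)^2 = +1. Now have -(3|29).
29 ≡ 1 (mod 4), so quadratic reciprocity gives (3|29) = (29|3). Reduce: 29 ≡ 2 (mod 3). Now have -(2|3).
Factor out 2: 2 = 2. Since 3 ≡ 3 (mod 8), (2|3) = -1. Now have (1|3).
(1|3) = 1. Collecting the sign factors: 1.

1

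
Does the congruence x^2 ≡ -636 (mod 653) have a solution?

Pull out -1: (-636/653) = (-1/653)·(636/653). Since 653 ≡ 1 (mod 4), (-1/653) = +1. Now have (636/653).
Factor out 2: 636 = 2^2·159. Since 653 ≡ 5 (mod 8), (2/653) = -1, and (2/653)^2 = +1. Now have (159/653).
653 ≡ 1 (mod 4), so quadratic reciprocity gives (159/653) = (653/159). Reduce: 653 ≡ 17 (mod 159). Now have (17/159).
17 ≡ 1 (mod 4), so quadratic reciprocity gives (17/159) = (159/17). Reduce: 159 ≡ 6 (mod 17). Now have (6/17).
Factor out 2: 6 = 2·3. Since 17 ≡ 1 (mod 8), (2/17) = +1. Now have (3/17).
17 ≡ 1 (mod 4), so quadratic reciprocity gives (3/17) = (17/3). Reduce: 17 ≡ 2 (mod 3). Now have (2/3).
Factor out 2: 2 = 2. Since 3 ≡ 3 (mod 8), (2/3) = -1. Now have -(1/3).
(1/3) = 1. Collecting the sign factors: -1.
The Legendre symbol is -1, so x^2 ≡ -636 (mod 653) has no solution.

no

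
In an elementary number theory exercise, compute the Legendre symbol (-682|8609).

Reduce the numerator: -682 ≡ 7927 (mod 8609), so (-682|8609) = (7927|8609).
8609 ≡ 1 (mod 4), so quadratic reciprocity gives (7927|8609) = (8609|7927). Reduce: 8609 ≡ 682 (mod 7927). Now have (682|7927).
Factor out 2: 682 = 2·341. Since 7927 ≡ 7 (mod 8), (2|7927) = +1. Now have (341|7927).
341 ≡ 1 (mod 4), so quadratic reciprocity gives (341|7927) = (7927|341). Reduce: 7927 ≡ 84 (mod 341). Now have (84|341).
Factor out 2: 84 = 2^2·21. Since 341 ≡ 5 (mod 8), (2|341) = -1, and (2|341)^2 = +1. Now have (21|341).
21 ≡ 1 (mod 4), so quadratic reciprocity gives (21|341) = (341|21). Reduce: 341 ≡ 5 (mod 21). Now have (5|21).
5 ≡ 1 (mod 4), so quadratic reciprocity gives (5|21) = (21|5). Reduce: 21 ≡ 1 (mod 5). Now have (1|5).
(1|5) = 1. Collecting the sign factors: 1.

1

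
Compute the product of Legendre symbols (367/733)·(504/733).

-1

By multiplicativity, (367·504/733) = (367/733)·(504/733).
First factor (367/733):
733 ≡ 1 (mod 4), so quadratic reciprocity gives (367/733) = (733/367). Reduce: 733 ≡ 366 (mod 367). Now have (366/367).
Factor out 2: 366 = 2·183. Since 367 ≡ 7 (mod 8), (2/367) = +1. Now have (183/367).
Both 183 ≡ 3 and 367 ≡ 3 (mod 4), so reciprocity gives (183/367) = -(367/183). Reduce: 367 ≡ 1 (mod 183). Now have -(1/183).
(1/183) = 1. Collecting the sign factors: -1.
Second factor (504/733):
Factor out 2: 504 = 2^3·63. Since 733 ≡ 5 (mod 8), (2/733) = -1, and (2/733)^3 = -1. Now have -(63/733).
733 ≡ 1 (mod 4), so quadratic reciprocity gives (63/733) = (733/63). Reduce: 733 ≡ 40 (mod 63). Now have -(40/63).
Factor out 2: 40 = 2^3·5. Since 63 ≡ 7 (mod 8), (2/63) = +1, and (2/63)^3 = +1. Now have -(5/63).
5 ≡ 1 (mod 4), so quadratic reciprocity gives (5/63) = (63/5). Reduce: 63 ≡ 3 (mod 5). Now have -(3/5).
5 ≡ 1 (mod 4), so quadratic reciprocity gives (3/5) = (5/3). Reduce: 5 ≡ 2 (mod 3). Now have -(2/3).
Factor out 2: 2 = 2. Since 3 ≡ 3 (mod 8), (2/3) = -1. Now have (1/3).
(1/3) = 1. Collecting the sign factors: 1.
Product: (-1)·(1) = -1.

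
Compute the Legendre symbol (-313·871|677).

1

By multiplicativity, (-313·871|677) = (-313|677)·(871|677).
First factor (-313|677):
Reduce the numerator: -313 ≡ 364 (mod 677), so (-313|677) = (364|677).
Factor out 2: 364 = 2^2·91. Since 677 ≡ 5 (mod 8), (2|677) = -1, and (2|677)^2 = +1. Now have (91|677).
677 ≡ 1 (mod 4), so quadratic reciprocity gives (91|677) = (677|91). Reduce: 677 ≡ 40 (mod 91). Now have (40|91).
Factor out 2: 40 = 2^3·5. Since 91 ≡ 3 (mod 8), (2|91) = -1, and (2|91)^3 = -1. Now have -(5|91).
5 ≡ 1 (mod 4), so quadratic reciprocity gives (5|91) = (91|5). Reduce: 91 ≡ 1 (mod 5). Now have -(1|5).
(1|5) = 1. Collecting the sign factors: -1.
Second factor (871|677):
Reduce the numerator: 871 ≡ 194 (mod 677), so (871|677) = (194|677).
Factor out 2: 194 = 2·97. Since 677 ≡ 5 (mod 8), (2|677) = -1. Now have -(97|677).
97 ≡ 1 (mod 4), so quadratic reciprocity gives (97|677) = (677|97). Reduce: 677 ≡ 95 (mod 97). Now have -(95|97).
97 ≡ 1 (mod 4), so quadratic reciprocity gives (95|97) = (97|95). Reduce: 97 ≡ 2 (mod 95). Now have -(2|95).
Factor out 2: 2 = 2. Since 95 ≡ 7 (mod 8), (2|95) = +1. Now have -(1|95).
(1|95) = 1. Collecting the sign factors: -1.
Product: (-1)·(-1) = 1.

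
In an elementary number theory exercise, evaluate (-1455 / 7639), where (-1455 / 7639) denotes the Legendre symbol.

(-1455 / 7639)
  = (6184 / 7639)    [-1455 ≡ 6184 mod 7639]
  = (773 / 7639)    [7639 ≡ 7 mod 8 ⇒ (2 / 7639)^3 = +1]
  = (7639 / 773)    [QR: 773 ≡ 1 mod 4, sign kept]
  = (682 / 773)    [7639 ≡ 682 mod 773]
  = -(341 / 773)    [773 ≡ 5 mod 8 ⇒ (2 / 773) = -1]
  = -(773 / 341)    [QR: 341 ≡ 1 mod 4, sign kept]
  = -(91 / 341)    [773 ≡ 91 mod 341]
  = -(341 / 91)    [QR: 341 ≡ 1 mod 4, sign kept]
  = -(68 / 91)    [341 ≡ 68 mod 91]
  = -(17 / 91)    [91 ≡ 3 mod 8 ⇒ (2 / 91)^2 = +1]
  = -(91 / 17)    [QR: 17 ≡ 1 mod 4, sign kept]
  = -(6 / 17)    [91 ≡ 6 mod 17]
  = -(3 / 17)    [17 ≡ 1 mod 8 ⇒ (2 / 17) = +1]
  = -(17 / 3)    [QR: 17 ≡ 1 mod 4, sign kept]
  = -(2 / 3)    [17 ≡ 2 mod 3]
  = (1 / 3)    [3 ≡ 3 mod 8 ⇒ (2 / 3) = -1]
  = 1    [(1 / 3) = 1]

1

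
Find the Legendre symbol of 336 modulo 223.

(336|223)
  = (113|223)    [336 ≡ 113 mod 223]
  = (223|113)    [QR: 113 ≡ 1 mod 4, sign kept]
  = (110|113)    [223 ≡ 110 mod 113]
  = (55|113)    [113 ≡ 1 mod 8 ⇒ (2|113) = +1]
  = (113|55)    [QR: 113 ≡ 1 mod 4, sign kept]
  = (3|55)    [113 ≡ 3 mod 55]
  = -(55|3)    [QR: both ≡ 3 mod 4, sign flips]
  = -(1|3)    [55 ≡ 1 mod 3]
  = -1    [(1|3) = 1]

-1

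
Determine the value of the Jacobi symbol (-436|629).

1

(-436|629)
  = (193|629)    [-436 ≡ 193 mod 629]
  = (629|193)    [QR: 193 ≡ 1 mod 4, sign kept]
  = (50|193)    [629 ≡ 50 mod 193]
  = (25|193)    [193 ≡ 1 mod 8 ⇒ (2|193) = +1]
  = (193|25)    [QR: 25 ≡ 1 mod 4, sign kept]
  = (18|25)    [193 ≡ 18 mod 25]
  = (9|25)    [25 ≡ 1 mod 8 ⇒ (2|25) = +1]
  = (25|9)    [QR: 9 ≡ 1 mod 4, sign kept]
  = (7|9)    [25 ≡ 7 mod 9]
  = (9|7)    [QR: 9 ≡ 1 mod 4, sign kept]
  = (2|7)    [9 ≡ 2 mod 7]
  = (1|7)    [7 ≡ 7 mod 8 ⇒ (2|7) = +1]
  = 1    [(1|7) = 1]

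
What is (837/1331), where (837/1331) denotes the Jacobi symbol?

837 ≡ 1 (mod 4), so quadratic reciprocity gives (837/1331) = (1331/837). Reduce: 1331 ≡ 494 (mod 837). Now have (494/837).
Factor out 2: 494 = 2·247. Since 837 ≡ 5 (mod 8), (2/837) = -1. Now have -(247/837).
837 ≡ 1 (mod 4), so quadratic reciprocity gives (247/837) = (837/247). Reduce: 837 ≡ 96 (mod 247). Now have -(96/247).
Factor out 2: 96 = 2^5·3. Since 247 ≡ 7 (mod 8), (2/247) = +1, and (2/247)^5 = +1. Now have -(3/247).
Both 3 ≡ 3 and 247 ≡ 3 (mod 4), so reciprocity gives (3/247) = -(247/3). Reduce: 247 ≡ 1 (mod 3). Now have (1/3).
(1/3) = 1. Collecting the sign factors: 1.

1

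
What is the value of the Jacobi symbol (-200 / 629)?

(-200 / 629)
  = (429 / 629)    [-200 ≡ 429 mod 629]
  = (629 / 429)    [QR: 429 ≡ 1 mod 4, sign kept]
  = (200 / 429)    [629 ≡ 200 mod 429]
  = -(25 / 429)    [429 ≡ 5 mod 8 ⇒ (2 / 429)^3 = -1]
  = -(429 / 25)    [QR: 25 ≡ 1 mod 4, sign kept]
  = -(4 / 25)    [429 ≡ 4 mod 25]
  = -(1 / 25)    [25 ≡ 1 mod 8 ⇒ (2 / 25)^2 = +1]
  = -1    [(1 / 25) = 1]

-1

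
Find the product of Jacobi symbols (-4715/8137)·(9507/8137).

By multiplicativity, (-4715·9507/8137) = (-4715/8137)·(9507/8137).
First factor (-4715/8137):
Reduce the numerator: -4715 ≡ 3422 (mod 8137), so (-4715/8137) = (3422/8137).
Factor out 2: 3422 = 2·1711. Since 8137 ≡ 1 (mod 8), (2/8137) = +1. Now have (1711/8137).
8137 ≡ 1 (mod 4), so quadratic reciprocity gives (1711/8137) = (8137/1711). Reduce: 8137 ≡ 1293 (mod 1711). Now have (1293/1711).
1293 ≡ 1 (mod 4), so quadratic reciprocity gives (1293/1711) = (1711/1293). Reduce: 1711 ≡ 418 (mod 1293). Now have (418/1293).
Factor out 2: 418 = 2·209. Since 1293 ≡ 5 (mod 8), (2/1293) = -1. Now have -(209/1293).
209 ≡ 1 (mod 4), so quadratic reciprocity gives (209/1293) = (1293/209). Reduce: 1293 ≡ 39 (mod 209). Now have -(39/209).
209 ≡ 1 (mod 4), so quadratic reciprocity gives (39/209) = (209/39). Reduce: 209 ≡ 14 (mod 39). Now have -(14/39).
Factor out 2: 14 = 2·7. Since 39 ≡ 7 (mod 8), (2/39) = +1. Now have -(7/39).
Both 7 ≡ 3 and 39 ≡ 3 (mod 4), so reciprocity gives (7/39) = -(39/7). Reduce: 39 ≡ 4 (mod 7). Now have (4/7).
Factor out 2: 4 = 2^2. Since 7 ≡ 7 (mod 8), (2/7) = +1, and (2/7)^2 = +1. Now have (1/7).
(1/7) = 1. Collecting the sign factors: 1.
Second factor (9507/8137):
Reduce the numerator: 9507 ≡ 1370 (mod 8137), so (9507/8137) = (1370/8137).
Factor out 2: 1370 = 2·685. Since 8137 ≡ 1 (mod 8), (2/8137) = +1. Now have (685/8137).
685 ≡ 1 (mod 4), so quadratic reciprocity gives (685/8137) = (8137/685). Reduce: 8137 ≡ 602 (mod 685). Now have (602/685).
Factor out 2: 602 = 2·301. Since 685 ≡ 5 (mod 8), (2/685) = -1. Now have -(301/685).
301 ≡ 1 (mod 4), so quadratic reciprocity gives (301/685) = (685/301). Reduce: 685 ≡ 83 (mod 301). Now have -(83/301).
301 ≡ 1 (mod 4), so quadratic reciprocity gives (83/301) = (301/83). Reduce: 301 ≡ 52 (mod 83). Now have -(52/83).
Factor out 2: 52 = 2^2·13. Since 83 ≡ 3 (mod 8), (2/83) = -1, and (2/83)^2 = +1. Now have -(13/83).
13 ≡ 1 (mod 4), so quadratic reciprocity gives (13/83) = (83/13). Reduce: 83 ≡ 5 (mod 13). Now have -(5/13).
5 ≡ 1 (mod 4), so quadratic reciprocity gives (5/13) = (13/5). Reduce: 13 ≡ 3 (mod 5). Now have -(3/5).
5 ≡ 1 (mod 4), so quadratic reciprocity gives (3/5) = (5/3). Reduce: 5 ≡ 2 (mod 3). Now have -(2/3).
Factor out 2: 2 = 2. Since 3 ≡ 3 (mod 8), (2/3) = -1. Now have (1/3).
(1/3) = 1. Collecting the sign factors: 1.
Product: (1)·(1) = 1.

1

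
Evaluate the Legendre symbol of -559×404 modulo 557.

-1

By multiplicativity, (-559·404/557) = (-559/557)·(404/557).
First factor (-559/557):
(-559/557)
  = (555/557)    [-559 ≡ 555 mod 557]
  = (557/555)    [QR: 557 ≡ 1 mod 4, sign kept]
  = (2/555)    [557 ≡ 2 mod 555]
  = -(1/555)    [555 ≡ 3 mod 8 ⇒ (2/555) = -1]
  = -1    [(1/555) = 1]
Second factor (404/557):
(404/557)
  = (101/557)    [557 ≡ 5 mod 8 ⇒ (2/557)^2 = +1]
  = (557/101)    [QR: 101 ≡ 1 mod 4, sign kept]
  = (52/101)    [557 ≡ 52 mod 101]
  = (13/101)    [101 ≡ 5 mod 8 ⇒ (2/101)^2 = +1]
  = (101/13)    [QR: 13 ≡ 1 mod 4, sign kept]
  = (10/13)    [101 ≡ 10 mod 13]
  = -(5/13)    [13 ≡ 5 mod 8 ⇒ (2/13) = -1]
  = -(13/5)    [QR: 5 ≡ 1 mod 4, sign kept]
  = -(3/5)    [13 ≡ 3 mod 5]
  = -(5/3)    [QR: 5 ≡ 1 mod 4, sign kept]
  = -(2/3)    [5 ≡ 2 mod 3]
  = (1/3)    [3 ≡ 3 mod 8 ⇒ (2/3) = -1]
  = 1    [(1/3) = 1]
Product: (-1)·(1) = -1.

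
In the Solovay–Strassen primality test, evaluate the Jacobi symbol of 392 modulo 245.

0

Reduce the numerator: 392 ≡ 147 (mod 245), so (392/245) = (147/245).
245 ≡ 1 (mod 4), so quadratic reciprocity gives (147/245) = (245/147). Reduce: 245 ≡ 98 (mod 147). Now have (98/147).
Factor out 2: 98 = 2·49. Since 147 ≡ 3 (mod 8), (2/147) = -1. Now have -(49/147).
49 ≡ 1 (mod 4), so quadratic reciprocity gives (49/147) = (147/49). Reduce: 147 ≡ 0 (mod 49). Now have -(0/49).
The numerator is now 0 with denominator 49 > 1: the symbol is 0.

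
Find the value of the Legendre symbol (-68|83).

(-68|83)
  = -(68|83)    [83 ≡ 3 mod 4 ⇒ (-1|83) = -1]
  = -(17|83)    [83 ≡ 3 mod 8 ⇒ (2|83)^2 = +1]
  = -(83|17)    [QR: 17 ≡ 1 mod 4, sign kept]
  = -(15|17)    [83 ≡ 15 mod 17]
  = -(17|15)    [QR: 17 ≡ 1 mod 4, sign kept]
  = -(2|15)    [17 ≡ 2 mod 15]
  = -(1|15)    [15 ≡ 7 mod 8 ⇒ (2|15) = +1]
  = -1    [(1|15) = 1]

-1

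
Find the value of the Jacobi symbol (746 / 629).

-1

Reduce the numerator: 746 ≡ 117 (mod 629), so (746 / 629) = (117 / 629).
117 ≡ 1 (mod 4), so quadratic reciprocity gives (117 / 629) = (629 / 117). Reduce: 629 ≡ 44 (mod 117). Now have (44 / 117).
Factor out 2: 44 = 2^2·11. Since 117 ≡ 5 (mod 8), (2 / 117) = -1, and (2 / 117)^2 = +1. Now have (11 / 117).
117 ≡ 1 (mod 4), so quadratic reciprocity gives (11 / 117) = (117 / 11). Reduce: 117 ≡ 7 (mod 11). Now have (7 / 11).
Both 7 ≡ 3 and 11 ≡ 3 (mod 4), so reciprocity gives (7 / 11) = -(11 / 7). Reduce: 11 ≡ 4 (mod 7). Now have -(4 / 7).
Factor out 2: 4 = 2^2. Since 7 ≡ 7 (mod 8), (2 / 7) = +1, and (2 / 7)^2 = +1. Now have -(1 / 7).
(1 / 7) = 1. Collecting the sign factors: -1.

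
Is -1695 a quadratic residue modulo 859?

Pull out -1: (-1695/859) = (-1/859)·(1695/859). Since 859 ≡ 3 (mod 4), (-1/859) = -1. Now have -(1695/859).
Reduce the numerator: 1695 ≡ 836 (mod 859), so (1695/859) = (836/859).
Factor out 2: 836 = 2^2·209. Since 859 ≡ 3 (mod 8), (2/859) = -1, and (2/859)^2 = +1. Now have -(209/859).
209 ≡ 1 (mod 4), so quadratic reciprocity gives (209/859) = (859/209). Reduce: 859 ≡ 23 (mod 209). Now have -(23/209).
209 ≡ 1 (mod 4), so quadratic reciprocity gives (23/209) = (209/23). Reduce: 209 ≡ 2 (mod 23). Now have -(2/23).
Factor out 2: 2 = 2. Since 23 ≡ 7 (mod 8), (2/23) = +1. Now have -(1/23).
(1/23) = 1. Collecting the sign factors: -1.
(-1695/859) = -1, and 859 is prime, so -1695 is not a quadratic residue mod 859.

no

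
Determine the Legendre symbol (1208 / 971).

-1

(1208 / 971)
  = (237 / 971)    [1208 ≡ 237 mod 971]
  = (971 / 237)    [QR: 237 ≡ 1 mod 4, sign kept]
  = (23 / 237)    [971 ≡ 23 mod 237]
  = (237 / 23)    [QR: 237 ≡ 1 mod 4, sign kept]
  = (7 / 23)    [237 ≡ 7 mod 23]
  = -(23 / 7)    [QR: both ≡ 3 mod 4, sign flips]
  = -(2 / 7)    [23 ≡ 2 mod 7]
  = -(1 / 7)    [7 ≡ 7 mod 8 ⇒ (2 / 7) = +1]
  = -1    [(1 / 7) = 1]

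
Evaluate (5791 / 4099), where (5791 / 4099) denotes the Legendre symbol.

1

Reduce the numerator: 5791 ≡ 1692 (mod 4099), so (5791 / 4099) = (1692 / 4099).
Factor out 2: 1692 = 2^2·423. Since 4099 ≡ 3 (mod 8), (2 / 4099) = -1, and (2 / 4099)^2 = +1. Now have (423 / 4099).
Both 423 ≡ 3 and 4099 ≡ 3 (mod 4), so reciprocity gives (423 / 4099) = -(4099 / 423). Reduce: 4099 ≡ 292 (mod 423). Now have -(292 / 423).
Factor out 2: 292 = 2^2·73. Since 423 ≡ 7 (mod 8), (2 / 423) = +1, and (2 / 423)^2 = +1. Now have -(73 / 423).
73 ≡ 1 (mod 4), so quadratic reciprocity gives (73 / 423) = (423 / 73). Reduce: 423 ≡ 58 (mod 73). Now have -(58 / 73).
Factor out 2: 58 = 2·29. Since 73 ≡ 1 (mod 8), (2 / 73) = +1. Now have -(29 / 73).
29 ≡ 1 (mod 4), so quadratic reciprocity gives (29 / 73) = (73 / 29). Reduce: 73 ≡ 15 (mod 29). Now have -(15 / 29).
29 ≡ 1 (mod 4), so quadratic reciprocity gives (15 / 29) = (29 / 15). Reduce: 29 ≡ 14 (mod 15). Now have -(14 / 15).
Factor out 2: 14 = 2·7. Since 15 ≡ 7 (mod 8), (2 / 15) = +1. Now have -(7 / 15).
Both 7 ≡ 3 and 15 ≡ 3 (mod 4), so reciprocity gives (7 / 15) = -(15 / 7). Reduce: 15 ≡ 1 (mod 7). Now have (1 / 7).
(1 / 7) = 1. Collecting the sign factors: 1.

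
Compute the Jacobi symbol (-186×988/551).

By multiplicativity, (-186·988/551) = (-186/551)·(988/551).
First factor (-186/551):
Pull out -1: (-186/551) = (-1/551)·(186/551). Since 551 ≡ 3 (mod 4), (-1/551) = -1. Now have -(186/551).
Factor out 2: 186 = 2·93. Since 551 ≡ 7 (mod 8), (2/551) = +1. Now have -(93/551).
93 ≡ 1 (mod 4), so quadratic reciprocity gives (93/551) = (551/93). Reduce: 551 ≡ 86 (mod 93). Now have -(86/93).
Factor out 2: 86 = 2·43. Since 93 ≡ 5 (mod 8), (2/93) = -1. Now have (43/93).
93 ≡ 1 (mod 4), so quadratic reciprocity gives (43/93) = (93/43). Reduce: 93 ≡ 7 (mod 43). Now have (7/43).
Both 7 ≡ 3 and 43 ≡ 3 (mod 4), so reciprocity gives (7/43) = -(43/7). Reduce: 43 ≡ 1 (mod 7). Now have -(1/7).
(1/7) = 1. Collecting the sign factors: -1.
Second factor (988/551):
Reduce the numerator: 988 ≡ 437 (mod 551), so (988/551) = (437/551).
437 ≡ 1 (mod 4), so quadratic reciprocity gives (437/551) = (551/437). Reduce: 551 ≡ 114 (mod 437). Now have (114/437).
Factor out 2: 114 = 2·57. Since 437 ≡ 5 (mod 8), (2/437) = -1. Now have -(57/437).
57 ≡ 1 (mod 4), so quadratic reciprocity gives (57/437) = (437/57). Reduce: 437 ≡ 38 (mod 57). Now have -(38/57).
Factor out 2: 38 = 2·19. Since 57 ≡ 1 (mod 8), (2/57) = +1. Now have -(19/57).
57 ≡ 1 (mod 4), so quadratic reciprocity gives (19/57) = (57/19). Reduce: 57 ≡ 0 (mod 19). Now have -(0/19).
The numerator is now 0 with denominator 19 > 1: the symbol is 0.
Product: (-1)·(0) = 0.

0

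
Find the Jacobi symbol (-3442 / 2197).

1

Reduce the numerator: -3442 ≡ 952 (mod 2197), so (-3442 / 2197) = (952 / 2197).
Factor out 2: 952 = 2^3·119. Since 2197 ≡ 5 (mod 8), (2 / 2197) = -1, and (2 / 2197)^3 = -1. Now have -(119 / 2197).
2197 ≡ 1 (mod 4), so quadratic reciprocity gives (119 / 2197) = (2197 / 119). Reduce: 2197 ≡ 55 (mod 119). Now have -(55 / 119).
Both 55 ≡ 3 and 119 ≡ 3 (mod 4), so reciprocity gives (55 / 119) = -(119 / 55). Reduce: 119 ≡ 9 (mod 55). Now have (9 / 55).
9 ≡ 1 (mod 4), so quadratic reciprocity gives (9 / 55) = (55 / 9). Reduce: 55 ≡ 1 (mod 9). Now have (1 / 9).
(1 / 9) = 1. Collecting the sign factors: 1.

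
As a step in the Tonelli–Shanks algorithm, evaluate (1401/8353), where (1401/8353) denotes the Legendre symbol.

-1

1401 ≡ 1 (mod 4), so quadratic reciprocity gives (1401/8353) = (8353/1401). Reduce: 8353 ≡ 1348 (mod 1401). Now have (1348/1401).
Factor out 2: 1348 = 2^2·337. Since 1401 ≡ 1 (mod 8), (2/1401) = +1, and (2/1401)^2 = +1. Now have (337/1401).
337 ≡ 1 (mod 4), so quadratic reciprocity gives (337/1401) = (1401/337). Reduce: 1401 ≡ 53 (mod 337). Now have (53/337).
53 ≡ 1 (mod 4), so quadratic reciprocity gives (53/337) = (337/53). Reduce: 337 ≡ 19 (mod 53). Now have (19/53).
53 ≡ 1 (mod 4), so quadratic reciprocity gives (19/53) = (53/19). Reduce: 53 ≡ 15 (mod 19). Now have (15/19).
Both 15 ≡ 3 and 19 ≡ 3 (mod 4), so reciprocity gives (15/19) = -(19/15). Reduce: 19 ≡ 4 (mod 15). Now have -(4/15).
Factor out 2: 4 = 2^2. Since 15 ≡ 7 (mod 8), (2/15) = +1, and (2/15)^2 = +1. Now have -(1/15).
(1/15) = 1. Collecting the sign factors: -1.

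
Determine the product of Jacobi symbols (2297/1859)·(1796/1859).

1

By multiplicativity, (2297·1796/1859) = (2297/1859)·(1796/1859).
First factor (2297/1859):
Reduce the numerator: 2297 ≡ 438 (mod 1859), so (2297/1859) = (438/1859).
Factor out 2: 438 = 2·219. Since 1859 ≡ 3 (mod 8), (2/1859) = -1. Now have -(219/1859).
Both 219 ≡ 3 and 1859 ≡ 3 (mod 4), so reciprocity gives (219/1859) = -(1859/219). Reduce: 1859 ≡ 107 (mod 219). Now have (107/219).
Both 107 ≡ 3 and 219 ≡ 3 (mod 4), so reciprocity gives (107/219) = -(219/107). Reduce: 219 ≡ 5 (mod 107). Now have -(5/107).
5 ≡ 1 (mod 4), so quadratic reciprocity gives (5/107) = (107/5). Reduce: 107 ≡ 2 (mod 5). Now have -(2/5).
Factor out 2: 2 = 2. Since 5 ≡ 5 (mod 8), (2/5) = -1. Now have (1/5).
(1/5) = 1. Collecting the sign factors: 1.
Second factor (1796/1859):
Factor out 2: 1796 = 2^2·449. Since 1859 ≡ 3 (mod 8), (2/1859) = -1, and (2/1859)^2 = +1. Now have (449/1859).
449 ≡ 1 (mod 4), so quadratic reciprocity gives (449/1859) = (1859/449). Reduce: 1859 ≡ 63 (mod 449). Now have (63/449).
449 ≡ 1 (mod 4), so quadratic reciprocity gives (63/449) = (449/63). Reduce: 449 ≡ 8 (mod 63). Now have (8/63).
Factor out 2: 8 = 2^3. Since 63 ≡ 7 (mod 8), (2/63) = +1, and (2/63)^3 = +1. Now have (1/63).
(1/63) = 1. Collecting the sign factors: 1.
Product: (1)·(1) = 1.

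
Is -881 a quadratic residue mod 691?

no

(-881/691)
  = -(881/691)    [691 ≡ 3 mod 4 ⇒ (-1/691) = -1]
  = -(190/691)    [881 ≡ 190 mod 691]
  = (95/691)    [691 ≡ 3 mod 8 ⇒ (2/691) = -1]
  = -(691/95)    [QR: both ≡ 3 mod 4, sign flips]
  = -(26/95)    [691 ≡ 26 mod 95]
  = -(13/95)    [95 ≡ 7 mod 8 ⇒ (2/95) = +1]
  = -(95/13)    [QR: 13 ≡ 1 mod 4, sign kept]
  = -(4/13)    [95 ≡ 4 mod 13]
  = -(1/13)    [13 ≡ 5 mod 8 ⇒ (2/13)^2 = +1]
  = -1    [(1/13) = 1]
The Legendre symbol is -1, so x^2 ≡ -881 (mod 691) has no solution.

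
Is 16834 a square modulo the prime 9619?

no

(16834/9619)
  = (7215/9619)    [16834 ≡ 7215 mod 9619]
  = -(9619/7215)    [QR: both ≡ 3 mod 4, sign flips]
  = -(2404/7215)    [9619 ≡ 2404 mod 7215]
  = -(601/7215)    [7215 ≡ 7 mod 8 ⇒ (2/7215)^2 = +1]
  = -(7215/601)    [QR: 601 ≡ 1 mod 4, sign kept]
  = -(3/601)    [7215 ≡ 3 mod 601]
  = -(601/3)    [QR: 601 ≡ 1 mod 4, sign kept]
  = -(1/3)    [601 ≡ 1 mod 3]
  = -1    [(1/3) = 1]
The Legendre symbol is -1, so x^2 ≡ 16834 (mod 9619) has no solution.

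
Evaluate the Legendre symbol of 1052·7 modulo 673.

1

By multiplicativity, (1052·7|673) = (1052|673)·(7|673).
First factor (1052|673):
Reduce the numerator: 1052 ≡ 379 (mod 673), so (1052|673) = (379|673).
673 ≡ 1 (mod 4), so quadratic reciprocity gives (379|673) = (673|379). Reduce: 673 ≡ 294 (mod 379). Now have (294|379).
Factor out 2: 294 = 2·147. Since 379 ≡ 3 (mod 8), (2|379) = -1. Now have -(147|379).
Both 147 ≡ 3 and 379 ≡ 3 (mod 4), so reciprocity gives (147|379) = -(379|147). Reduce: 379 ≡ 85 (mod 147). Now have (85|147).
85 ≡ 1 (mod 4), so quadratic reciprocity gives (85|147) = (147|85). Reduce: 147 ≡ 62 (mod 85). Now have (62|85).
Factor out 2: 62 = 2·31. Since 85 ≡ 5 (mod 8), (2|85) = -1. Now have -(31|85).
85 ≡ 1 (mod 4), so quadratic reciprocity gives (31|85) = (85|31). Reduce: 85 ≡ 23 (mod 31). Now have -(23|31).
Both 23 ≡ 3 and 31 ≡ 3 (mod 4), so reciprocity gives (23|31) = -(31|23). Reduce: 31 ≡ 8 (mod 23). Now have (8|23).
Factor out 2: 8 = 2^3. Since 23 ≡ 7 (mod 8), (2|23) = +1, and (2|23)^3 = +1. Now have (1|23).
(1|23) = 1. Collecting the sign factors: 1.
Second factor (7|673):
673 ≡ 1 (mod 4), so quadratic reciprocity gives (7|673) = (673|7). Reduce: 673 ≡ 1 (mod 7). Now have (1|7).
(1|7) = 1. Collecting the sign factors: 1.
Product: (1)·(1) = 1.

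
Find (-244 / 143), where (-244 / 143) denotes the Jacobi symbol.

Reduce the numerator: -244 ≡ 42 (mod 143), so (-244 / 143) = (42 / 143).
Factor out 2: 42 = 2·21. Since 143 ≡ 7 (mod 8), (2 / 143) = +1. Now have (21 / 143).
21 ≡ 1 (mod 4), so quadratic reciprocity gives (21 / 143) = (143 / 21). Reduce: 143 ≡ 17 (mod 21). Now have (17 / 21).
17 ≡ 1 (mod 4), so quadratic reciprocity gives (17 / 21) = (21 / 17). Reduce: 21 ≡ 4 (mod 17). Now have (4 / 17).
Factor out 2: 4 = 2^2. Since 17 ≡ 1 (mod 8), (2 / 17) = +1, and (2 / 17)^2 = +1. Now have (1 / 17).
(1 / 17) = 1. Collecting the sign factors: 1.

1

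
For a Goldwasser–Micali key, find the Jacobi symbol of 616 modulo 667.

1

Factor out 2: 616 = 2^3·77. Since 667 ≡ 3 (mod 8), (2/667) = -1, and (2/667)^3 = -1. Now have -(77/667).
77 ≡ 1 (mod 4), so quadratic reciprocity gives (77/667) = (667/77). Reduce: 667 ≡ 51 (mod 77). Now have -(51/77).
77 ≡ 1 (mod 4), so quadratic reciprocity gives (51/77) = (77/51). Reduce: 77 ≡ 26 (mod 51). Now have -(26/51).
Factor out 2: 26 = 2·13. Since 51 ≡ 3 (mod 8), (2/51) = -1. Now have (13/51).
13 ≡ 1 (mod 4), so quadratic reciprocity gives (13/51) = (51/13). Reduce: 51 ≡ 12 (mod 13). Now have (12/13).
Factor out 2: 12 = 2^2·3. Since 13 ≡ 5 (mod 8), (2/13) = -1, and (2/13)^2 = +1. Now have (3/13).
13 ≡ 1 (mod 4), so quadratic reciprocity gives (3/13) = (13/3). Reduce: 13 ≡ 1 (mod 3). Now have (1/3).
(1/3) = 1. Collecting the sign factors: 1.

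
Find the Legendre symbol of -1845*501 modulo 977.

By multiplicativity, (-1845·501|977) = (-1845|977)·(501|977).
First factor (-1845|977):
(-1845|977)
  = (1845|977)    [977 ≡ 1 mod 4 ⇒ (-1|977) = +1]
  = (868|977)    [1845 ≡ 868 mod 977]
  = (217|977)    [977 ≡ 1 mod 8 ⇒ (2|977)^2 = +1]
  = (977|217)    [QR: 217 ≡ 1 mod 4, sign kept]
  = (109|217)    [977 ≡ 109 mod 217]
  = (217|109)    [QR: 109 ≡ 1 mod 4, sign kept]
  = (108|109)    [217 ≡ 108 mod 109]
  = (27|109)    [109 ≡ 5 mod 8 ⇒ (2|109)^2 = +1]
  = (109|27)    [QR: 109 ≡ 1 mod 4, sign kept]
  = (1|27)    [109 ≡ 1 mod 27]
  = 1    [(1|27) = 1]
Second factor (501|977):
(501|977)
  = (977|501)    [QR: 501 ≡ 1 mod 4, sign kept]
  = (476|501)    [977 ≡ 476 mod 501]
  = (119|501)    [501 ≡ 5 mod 8 ⇒ (2|501)^2 = +1]
  = (501|119)    [QR: 501 ≡ 1 mod 4, sign kept]
  = (25|119)    [501 ≡ 25 mod 119]
  = (119|25)    [QR: 25 ≡ 1 mod 4, sign kept]
  = (19|25)    [119 ≡ 19 mod 25]
  = (25|19)    [QR: 25 ≡ 1 mod 4, sign kept]
  = (6|19)    [25 ≡ 6 mod 19]
  = -(3|19)    [19 ≡ 3 mod 8 ⇒ (2|19) = -1]
  = (19|3)    [QR: both ≡ 3 mod 4, sign flips]
  = (1|3)    [19 ≡ 1 mod 3]
  = 1    [(1|3) = 1]
Product: (1)·(1) = 1.

1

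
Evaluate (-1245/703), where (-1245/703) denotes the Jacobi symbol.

Pull out -1: (-1245/703) = (-1/703)·(1245/703). Since 703 ≡ 3 (mod 4), (-1/703) = -1. Now have -(1245/703).
Reduce the numerator: 1245 ≡ 542 (mod 703), so (1245/703) = (542/703).
Factor out 2: 542 = 2·271. Since 703 ≡ 7 (mod 8), (2/703) = +1. Now have -(271/703).
Both 271 ≡ 3 and 703 ≡ 3 (mod 4), so reciprocity gives (271/703) = -(703/271). Reduce: 703 ≡ 161 (mod 271). Now have (161/271).
161 ≡ 1 (mod 4), so quadratic reciprocity gives (161/271) = (271/161). Reduce: 271 ≡ 110 (mod 161). Now have (110/161).
Factor out 2: 110 = 2·55. Since 161 ≡ 1 (mod 8), (2/161) = +1. Now have (55/161).
161 ≡ 1 (mod 4), so quadratic reciprocity gives (55/161) = (161/55). Reduce: 161 ≡ 51 (mod 55). Now have (51/55).
Both 51 ≡ 3 and 55 ≡ 3 (mod 4), so reciprocity gives (51/55) = -(55/51). Reduce: 55 ≡ 4 (mod 51). Now have -(4/51).
Factor out 2: 4 = 2^2. Since 51 ≡ 3 (mod 8), (2/51) = -1, and (2/51)^2 = +1. Now have -(1/51).
(1/51) = 1. Collecting the sign factors: -1.

-1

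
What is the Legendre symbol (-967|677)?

Reduce the numerator: -967 ≡ 387 (mod 677), so (-967|677) = (387|677).
677 ≡ 1 (mod 4), so quadratic reciprocity gives (387|677) = (677|387). Reduce: 677 ≡ 290 (mod 387). Now have (290|387).
Factor out 2: 290 = 2·145. Since 387 ≡ 3 (mod 8), (2|387) = -1. Now have -(145|387).
145 ≡ 1 (mod 4), so quadratic reciprocity gives (145|387) = (387|145). Reduce: 387 ≡ 97 (mod 145). Now have -(97|145).
97 ≡ 1 (mod 4), so quadratic reciprocity gives (97|145) = (145|97). Reduce: 145 ≡ 48 (mod 97). Now have -(48|97).
Factor out 2: 48 = 2^4·3. Since 97 ≡ 1 (mod 8), (2|97) = +1, and (2|97)^4 = +1. Now have -(3|97).
97 ≡ 1 (mod 4), so quadratic reciprocity gives (3|97) = (97|3). Reduce: 97 ≡ 1 (mod 3). Now have -(1|3).
(1|3) = 1. Collecting the sign factors: -1.

-1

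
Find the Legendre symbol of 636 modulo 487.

Reduce the numerator: 636 ≡ 149 (mod 487), so (636/487) = (149/487).
149 ≡ 1 (mod 4), so quadratic reciprocity gives (149/487) = (487/149). Reduce: 487 ≡ 40 (mod 149). Now have (40/149).
Factor out 2: 40 = 2^3·5. Since 149 ≡ 5 (mod 8), (2/149) = -1, and (2/149)^3 = -1. Now have -(5/149).
5 ≡ 1 (mod 4), so quadratic reciprocity gives (5/149) = (149/5). Reduce: 149 ≡ 4 (mod 5). Now have -(4/5).
Factor out 2: 4 = 2^2. Since 5 ≡ 5 (mod 8), (2/5) = -1, and (2/5)^2 = +1. Now have -(1/5).
(1/5) = 1. Collecting the sign factors: -1.

-1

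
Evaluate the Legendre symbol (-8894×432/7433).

By multiplicativity, (-8894·432/7433) = (-8894/7433)·(432/7433).
First factor (-8894/7433):
Pull out -1: (-8894/7433) = (-1/7433)·(8894/7433). Since 7433 ≡ 1 (mod 4), (-1/7433) = +1. Now have (8894/7433).
Reduce the numerator: 8894 ≡ 1461 (mod 7433), so (8894/7433) = (1461/7433).
1461 ≡ 1 (mod 4), so quadratic reciprocity gives (1461/7433) = (7433/1461). Reduce: 7433 ≡ 128 (mod 1461). Now have (128/1461).
Factor out 2: 128 = 2^7. Since 1461 ≡ 5 (mod 8), (2/1461) = -1, and (2/1461)^7 = -1. Now have -(1/1461).
(1/1461) = 1. Collecting the sign factors: -1.
Second factor (432/7433):
Factor out 2: 432 = 2^4·27. Since 7433 ≡ 1 (mod 8), (2/7433) = +1, and (2/7433)^4 = +1. Now have (27/7433).
7433 ≡ 1 (mod 4), so quadratic reciprocity gives (27/7433) = (7433/27). Reduce: 7433 ≡ 8 (mod 27). Now have (8/27).
Factor out 2: 8 = 2^3. Since 27 ≡ 3 (mod 8), (2/27) = -1, and (2/27)^3 = -1. Now have -(1/27).
(1/27) = 1. Collecting the sign factors: -1.
Product: (-1)·(-1) = 1.

1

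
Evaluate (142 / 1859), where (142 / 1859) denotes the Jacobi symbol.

-1

Factor out 2: 142 = 2·71. Since 1859 ≡ 3 (mod 8), (2 / 1859) = -1. Now have -(71 / 1859).
Both 71 ≡ 3 and 1859 ≡ 3 (mod 4), so reciprocity gives (71 / 1859) = -(1859 / 71). Reduce: 1859 ≡ 13 (mod 71). Now have (13 / 71).
13 ≡ 1 (mod 4), so quadratic reciprocity gives (13 / 71) = (71 / 13). Reduce: 71 ≡ 6 (mod 13). Now have (6 / 13).
Factor out 2: 6 = 2·3. Since 13 ≡ 5 (mod 8), (2 / 13) = -1. Now have -(3 / 13).
13 ≡ 1 (mod 4), so quadratic reciprocity gives (3 / 13) = (13 / 3). Reduce: 13 ≡ 1 (mod 3). Now have -(1 / 3).
(1 / 3) = 1. Collecting the sign factors: -1.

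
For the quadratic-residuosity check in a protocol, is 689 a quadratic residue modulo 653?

yes

(689|653)
  = (36|653)    [689 ≡ 36 mod 653]
  = (9|653)    [653 ≡ 5 mod 8 ⇒ (2|653)^2 = +1]
  = (653|9)    [QR: 9 ≡ 1 mod 4, sign kept]
  = (5|9)    [653 ≡ 5 mod 9]
  = (9|5)    [QR: 5 ≡ 1 mod 4, sign kept]
  = (4|5)    [9 ≡ 4 mod 5]
  = (1|5)    [5 ≡ 5 mod 8 ⇒ (2|5)^2 = +1]
  = 1    [(1|5) = 1]
The Legendre symbol is 1, so x^2 ≡ 689 (mod 653) has solution.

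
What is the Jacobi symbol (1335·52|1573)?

By multiplicativity, (1335·52|1573) = (1335|1573)·(52|1573).
First factor (1335|1573):
(1335|1573)
  = (1573|1335)    [QR: 1573 ≡ 1 mod 4, sign kept]
  = (238|1335)    [1573 ≡ 238 mod 1335]
  = (119|1335)    [1335 ≡ 7 mod 8 ⇒ (2|1335) = +1]
  = -(1335|119)    [QR: both ≡ 3 mod 4, sign flips]
  = -(26|119)    [1335 ≡ 26 mod 119]
  = -(13|119)    [119 ≡ 7 mod 8 ⇒ (2|119) = +1]
  = -(119|13)    [QR: 13 ≡ 1 mod 4, sign kept]
  = -(2|13)    [119 ≡ 2 mod 13]
  = (1|13)    [13 ≡ 5 mod 8 ⇒ (2|13) = -1]
  = 1    [(1|13) = 1]
Second factor (52|1573):
(52|1573)
  = (13|1573)    [1573 ≡ 5 mod 8 ⇒ (2|1573)^2 = +1]
  = (1573|13)    [QR: 13 ≡ 1 mod 4, sign kept]
  = (0|13)    [1573 ≡ 0 mod 13]
  = 0    [numerator 0, gcd > 1]
Product: (1)·(0) = 0.

0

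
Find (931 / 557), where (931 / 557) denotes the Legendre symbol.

(931 / 557)
  = (374 / 557)    [931 ≡ 374 mod 557]
  = -(187 / 557)    [557 ≡ 5 mod 8 ⇒ (2 / 557) = -1]
  = -(557 / 187)    [QR: 557 ≡ 1 mod 4, sign kept]
  = -(183 / 187)    [557 ≡ 183 mod 187]
  = (187 / 183)    [QR: both ≡ 3 mod 4, sign flips]
  = (4 / 183)    [187 ≡ 4 mod 183]
  = (1 / 183)    [183 ≡ 7 mod 8 ⇒ (2 / 183)^2 = +1]
  = 1    [(1 / 183) = 1]

1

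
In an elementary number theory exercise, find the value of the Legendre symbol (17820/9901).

1

Reduce the numerator: 17820 ≡ 7919 (mod 9901), so (17820/9901) = (7919/9901).
9901 ≡ 1 (mod 4), so quadratic reciprocity gives (7919/9901) = (9901/7919). Reduce: 9901 ≡ 1982 (mod 7919). Now have (1982/7919).
Factor out 2: 1982 = 2·991. Since 7919 ≡ 7 (mod 8), (2/7919) = +1. Now have (991/7919).
Both 991 ≡ 3 and 7919 ≡ 3 (mod 4), so reciprocity gives (991/7919) = -(7919/991). Reduce: 7919 ≡ 982 (mod 991). Now have -(982/991).
Factor out 2: 982 = 2·491. Since 991 ≡ 7 (mod 8), (2/991) = +1. Now have -(491/991).
Both 491 ≡ 3 and 991 ≡ 3 (mod 4), so reciprocity gives (491/991) = -(991/491). Reduce: 991 ≡ 9 (mod 491). Now have (9/491).
9 ≡ 1 (mod 4), so quadratic reciprocity gives (9/491) = (491/9). Reduce: 491 ≡ 5 (mod 9). Now have (5/9).
5 ≡ 1 (mod 4), so quadratic reciprocity gives (5/9) = (9/5). Reduce: 9 ≡ 4 (mod 5). Now have (4/5).
Factor out 2: 4 = 2^2. Since 5 ≡ 5 (mod 8), (2/5) = -1, and (2/5)^2 = +1. Now have (1/5).
(1/5) = 1. Collecting the sign factors: 1.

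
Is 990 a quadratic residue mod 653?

(990/653)
  = (337/653)    [990 ≡ 337 mod 653]
  = (653/337)    [QR: 337 ≡ 1 mod 4, sign kept]
  = (316/337)    [653 ≡ 316 mod 337]
  = (79/337)    [337 ≡ 1 mod 8 ⇒ (2/337)^2 = +1]
  = (337/79)    [QR: 337 ≡ 1 mod 4, sign kept]
  = (21/79)    [337 ≡ 21 mod 79]
  = (79/21)    [QR: 21 ≡ 1 mod 4, sign kept]
  = (16/21)    [79 ≡ 16 mod 21]
  = (1/21)    [21 ≡ 5 mod 8 ⇒ (2/21)^4 = +1]
  = 1    [(1/21) = 1]
(990/653) = 1, and 653 is prime, so 990 is a quadratic residue mod 653.

yes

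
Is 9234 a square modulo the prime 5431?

yes

Reduce the numerator: 9234 ≡ 3803 (mod 5431), so (9234/5431) = (3803/5431).
Both 3803 ≡ 3 and 5431 ≡ 3 (mod 4), so reciprocity gives (3803/5431) = -(5431/3803). Reduce: 5431 ≡ 1628 (mod 3803). Now have -(1628/3803).
Factor out 2: 1628 = 2^2·407. Since 3803 ≡ 3 (mod 8), (2/3803) = -1, and (2/3803)^2 = +1. Now have -(407/3803).
Both 407 ≡ 3 and 3803 ≡ 3 (mod 4), so reciprocity gives (407/3803) = -(3803/407). Reduce: 3803 ≡ 140 (mod 407). Now have (140/407).
Factor out 2: 140 = 2^2·35. Since 407 ≡ 7 (mod 8), (2/407) = +1, and (2/407)^2 = +1. Now have (35/407).
Both 35 ≡ 3 and 407 ≡ 3 (mod 4), so reciprocity gives (35/407) = -(407/35). Reduce: 407 ≡ 22 (mod 35). Now have -(22/35).
Factor out 2: 22 = 2·11. Since 35 ≡ 3 (mod 8), (2/35) = -1. Now have (11/35).
Both 11 ≡ 3 and 35 ≡ 3 (mod 4), so reciprocity gives (11/35) = -(35/11). Reduce: 35 ≡ 2 (mod 11). Now have -(2/11).
Factor out 2: 2 = 2. Since 11 ≡ 3 (mod 8), (2/11) = -1. Now have (1/11).
(1/11) = 1. Collecting the sign factors: 1.
The Legendre symbol is 1, so x^2 ≡ 9234 (mod 5431) has solution.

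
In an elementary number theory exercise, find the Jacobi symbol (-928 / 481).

(-928 / 481)
  = (34 / 481)    [-928 ≡ 34 mod 481]
  = (17 / 481)    [481 ≡ 1 mod 8 ⇒ (2 / 481) = +1]
  = (481 / 17)    [QR: 17 ≡ 1 mod 4, sign kept]
  = (5 / 17)    [481 ≡ 5 mod 17]
  = (17 / 5)    [QR: 5 ≡ 1 mod 4, sign kept]
  = (2 / 5)    [17 ≡ 2 mod 5]
  = -(1 / 5)    [5 ≡ 5 mod 8 ⇒ (2 / 5) = -1]
  = -1    [(1 / 5) = 1]

-1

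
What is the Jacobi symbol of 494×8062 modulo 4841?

By multiplicativity, (494·8062 / 4841) = (494 / 4841)·(8062 / 4841).
First factor (494 / 4841):
(494 / 4841)
  = (247 / 4841)    [4841 ≡ 1 mod 8 ⇒ (2 / 4841) = +1]
  = (4841 / 247)    [QR: 4841 ≡ 1 mod 4, sign kept]
  = (148 / 247)    [4841 ≡ 148 mod 247]
  = (37 / 247)    [247 ≡ 7 mod 8 ⇒ (2 / 247)^2 = +1]
  = (247 / 37)    [QR: 37 ≡ 1 mod 4, sign kept]
  = (25 / 37)    [247 ≡ 25 mod 37]
  = (37 / 25)    [QR: 25 ≡ 1 mod 4, sign kept]
  = (12 / 25)    [37 ≡ 12 mod 25]
  = (3 / 25)    [25 ≡ 1 mod 8 ⇒ (2 / 25)^2 = +1]
  = (25 / 3)    [QR: 25 ≡ 1 mod 4, sign kept]
  = (1 / 3)    [25 ≡ 1 mod 3]
  = 1    [(1 / 3) = 1]
Second factor (8062 / 4841):
(8062 / 4841)
  = (3221 / 4841)    [8062 ≡ 3221 mod 4841]
  = (4841 / 3221)    [QR: 3221 ≡ 1 mod 4, sign kept]
  = (1620 / 3221)    [4841 ≡ 1620 mod 3221]
  = (405 / 3221)    [3221 ≡ 5 mod 8 ⇒ (2 / 3221)^2 = +1]
  = (3221 / 405)    [QR: 405 ≡ 1 mod 4, sign kept]
  = (386 / 405)    [3221 ≡ 386 mod 405]
  = -(193 / 405)    [405 ≡ 5 mod 8 ⇒ (2 / 405) = -1]
  = -(405 / 193)    [QR: 193 ≡ 1 mod 4, sign kept]
  = -(19 / 193)    [405 ≡ 19 mod 193]
  = -(193 / 19)    [QR: 193 ≡ 1 mod 4, sign kept]
  = -(3 / 19)    [193 ≡ 3 mod 19]
  = (19 / 3)    [QR: both ≡ 3 mod 4, sign flips]
  = (1 / 3)    [19 ≡ 1 mod 3]
  = 1    [(1 / 3) = 1]
Product: (1)·(1) = 1.

1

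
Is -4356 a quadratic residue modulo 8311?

(-4356/8311)
  = -(4356/8311)    [8311 ≡ 3 mod 4 ⇒ (-1/8311) = -1]
  = -(1089/8311)    [8311 ≡ 7 mod 8 ⇒ (2/8311)^2 = +1]
  = -(8311/1089)    [QR: 1089 ≡ 1 mod 4, sign kept]
  = -(688/1089)    [8311 ≡ 688 mod 1089]
  = -(43/1089)    [1089 ≡ 1 mod 8 ⇒ (2/1089)^4 = +1]
  = -(1089/43)    [QR: 1089 ≡ 1 mod 4, sign kept]
  = -(14/43)    [1089 ≡ 14 mod 43]
  = (7/43)    [43 ≡ 3 mod 8 ⇒ (2/43) = -1]
  = -(43/7)    [QR: both ≡ 3 mod 4, sign flips]
  = -(1/7)    [43 ≡ 1 mod 7]
  = -1    [(1/7) = 1]
(-4356/8311) = -1, and 8311 is prime, so -4356 is not a quadratic residue mod 8311.

no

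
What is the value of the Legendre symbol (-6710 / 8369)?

1

(-6710 / 8369)
  = (1659 / 8369)    [-6710 ≡ 1659 mod 8369]
  = (8369 / 1659)    [QR: 8369 ≡ 1 mod 4, sign kept]
  = (74 / 1659)    [8369 ≡ 74 mod 1659]
  = -(37 / 1659)    [1659 ≡ 3 mod 8 ⇒ (2 / 1659) = -1]
  = -(1659 / 37)    [QR: 37 ≡ 1 mod 4, sign kept]
  = -(31 / 37)    [1659 ≡ 31 mod 37]
  = -(37 / 31)    [QR: 37 ≡ 1 mod 4, sign kept]
  = -(6 / 31)    [37 ≡ 6 mod 31]
  = -(3 / 31)    [31 ≡ 7 mod 8 ⇒ (2 / 31) = +1]
  = (31 / 3)    [QR: both ≡ 3 mod 4, sign flips]
  = (1 / 3)    [31 ≡ 1 mod 3]
  = 1    [(1 / 3) = 1]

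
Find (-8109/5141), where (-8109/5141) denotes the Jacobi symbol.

Reduce the numerator: -8109 ≡ 2173 (mod 5141), so (-8109/5141) = (2173/5141).
2173 ≡ 1 (mod 4), so quadratic reciprocity gives (2173/5141) = (5141/2173). Reduce: 5141 ≡ 795 (mod 2173). Now have (795/2173).
2173 ≡ 1 (mod 4), so quadratic reciprocity gives (795/2173) = (2173/795). Reduce: 2173 ≡ 583 (mod 795). Now have (583/795).
Both 583 ≡ 3 and 795 ≡ 3 (mod 4), so reciprocity gives (583/795) = -(795/583). Reduce: 795 ≡ 212 (mod 583). Now have -(212/583).
Factor out 2: 212 = 2^2·53. Since 583 ≡ 7 (mod 8), (2/583) = +1, and (2/583)^2 = +1. Now have -(53/583).
53 ≡ 1 (mod 4), so quadratic reciprocity gives (53/583) = (583/53). Reduce: 583 ≡ 0 (mod 53). Now have -(0/53).
The numerator is now 0 with denominator 53 > 1: the symbol is 0.

0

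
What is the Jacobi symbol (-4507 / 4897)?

Pull out -1: (-4507 / 4897) = (-1 / 4897)·(4507 / 4897). Since 4897 ≡ 1 (mod 4), (-1 / 4897) = +1. Now have (4507 / 4897).
4897 ≡ 1 (mod 4), so quadratic reciprocity gives (4507 / 4897) = (4897 / 4507). Reduce: 4897 ≡ 390 (mod 4507). Now have (390 / 4507).
Factor out 2: 390 = 2·195. Since 4507 ≡ 3 (mod 8), (2 / 4507) = -1. Now have -(195 / 4507).
Both 195 ≡ 3 and 4507 ≡ 3 (mod 4), so reciprocity gives (195 / 4507) = -(4507 / 195). Reduce: 4507 ≡ 22 (mod 195). Now have (22 / 195).
Factor out 2: 22 = 2·11. Since 195 ≡ 3 (mod 8), (2 / 195) = -1. Now have -(11 / 195).
Both 11 ≡ 3 and 195 ≡ 3 (mod 4), so reciprocity gives (11 / 195) = -(195 / 11). Reduce: 195 ≡ 8 (mod 11). Now have (8 / 11).
Factor out 2: 8 = 2^3. Since 11 ≡ 3 (mod 8), (2 / 11) = -1, and (2 / 11)^3 = -1. Now have -(1 / 11).
(1 / 11) = 1. Collecting the sign factors: -1.

-1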